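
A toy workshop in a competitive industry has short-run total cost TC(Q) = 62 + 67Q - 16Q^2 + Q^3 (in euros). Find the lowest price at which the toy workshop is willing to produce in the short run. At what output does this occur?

Short-run supply begins at min AVC. From VC = 67Q - 16Q^2 + Q^3, AVC = 67 - 16Q + Q^2.
dAVC/dQ = -16 + 2Q = 0 gives Q = 8. min AVC = 67 - 16·8 + 8^2 = 3.
The firm shuts down for any P below €3.

€3 per unit, at Q = 8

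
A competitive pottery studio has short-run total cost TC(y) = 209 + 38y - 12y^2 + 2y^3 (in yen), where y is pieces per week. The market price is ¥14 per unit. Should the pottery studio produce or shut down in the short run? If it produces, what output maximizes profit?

Shut down

Variable cost is VC = 38y - 12y^2 + 2y^3, so AVC = VC/y = 38 - 12y + 2y^2 and MC = dTC/dy = 38 - 24y + 6y^2.
AVC hits its minimum where MC = AVC, at y = 3, giving min AVC = 38 - 12·3 + 2·3^2 = ¥20.
With P < min AVC (¥14 < ¥20), every unit sold adds to the loss.
Shutting down limits the loss to fixed cost, ¥209.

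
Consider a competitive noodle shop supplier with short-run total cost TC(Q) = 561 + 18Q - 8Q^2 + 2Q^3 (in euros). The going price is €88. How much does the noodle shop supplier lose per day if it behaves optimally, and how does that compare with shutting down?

AVC = 18 - 8Q + 2Q^2 has its minimum €10 at Q = 2; price €88 clears that bar, so the firm operates.
MC = 18 - 16Q + 6Q^2. Setting P = MC and taking the root on the rising branch gives Q* = 5.
TR = 88·5 = 440. TC = 561 + 140 = 701. Profit = 440 − 701 = -€261.
That loss of €261 beats the €561 the firm would lose by shutting down; producing recovers €300 of fixed cost.

Profit = -€261 at Q = 5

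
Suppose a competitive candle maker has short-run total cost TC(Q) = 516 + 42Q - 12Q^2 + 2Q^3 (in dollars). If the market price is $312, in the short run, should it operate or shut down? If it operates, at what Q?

Produce at Q = 9

Variable cost is VC = 42Q - 12Q^2 + 2Q^3, so AVC = VC/Q = 42 - 12Q + 2Q^2 and MC = dTC/dQ = 42 - 24Q + 6Q^2.
The AVC parabola has its vertex at Q = 12/4 = 3, where AVC = 42 - 12·3 + 2·3^2 = $24.
Because $312 ≥ $24, revenue can cover variable cost; the firm operates.
Set P = MC: 312 = 42 - 24Q + 6Q^2 → -270 - 24Q + 6Q^2 = 0. The roots are Q = -5 and Q = 9; the profit-maximizing output is on the rising part of MC, so Q* = 9.
Check: AVC at Q = 9 is $96 ≤ P, so revenue covers variable cost.
Profit = P·Q − TC = 312·9 − 1380 = $1428.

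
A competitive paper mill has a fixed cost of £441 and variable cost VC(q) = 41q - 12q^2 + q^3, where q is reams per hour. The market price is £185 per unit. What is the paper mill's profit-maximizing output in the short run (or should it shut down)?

From TC, MC = TC'(q) = 41 - 24q + 3q^2 and AVC = VC/q = 41 - 12q + q^2.
The AVC parabola has its vertex at q = 12/2 = 6, where AVC = 41 - 12·6 + 6^2 = £5.
P = £185 exceeds min AVC = £5, so the firm stays open.
Solving P = MC: -144 - 24q + 3q^2 = 0 ⇒ q = -4 or 12. On the upward-sloping branch, q* = 12.
Check: AVC at q = 12 is £41 ≤ P, so revenue covers variable cost.
Profit = P·q − TC = 185·12 − 933 = £1287.

Produce at q = 12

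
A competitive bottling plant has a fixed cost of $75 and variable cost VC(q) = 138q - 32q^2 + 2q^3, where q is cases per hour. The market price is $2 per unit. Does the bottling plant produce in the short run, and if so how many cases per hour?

From TC, MC = TC'(q) = 138 - 64q + 6q^2 and AVC = VC/q = 138 - 32q + 2q^2.
AVC hits its minimum where MC = AVC, at q = 8, giving min AVC = 138 - 32·8 + 2·8^2 = $10.
With P < min AVC ($2 < $10), every unit sold adds to the loss.
The firm minimizes its loss by shutting down and losing only its fixed cost of $75.

Shut down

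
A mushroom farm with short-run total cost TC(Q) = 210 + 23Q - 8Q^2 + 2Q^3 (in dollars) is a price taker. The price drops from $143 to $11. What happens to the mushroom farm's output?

Output falls from 6 to 0 (the firm shuts down)

MC = 23 - 16Q + 6Q^2; the shutdown threshold is min AVC = $15 (at Q = 2).
At P = $143 ≥ min AVC, set P = MC on the rising branch: Q = 6.
At P = $11 < min AVC = $15, price no longer covers variable cost at any output, so the firm shuts down: Q = 0.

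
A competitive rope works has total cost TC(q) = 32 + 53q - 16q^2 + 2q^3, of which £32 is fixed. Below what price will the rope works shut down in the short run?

Short-run supply begins at min AVC. From VC = 53q - 16q^2 + 2q^3, AVC = 53 - 16q + 2q^2.
At the minimum of AVC, MC = AVC. MC = 53 - 32q + 6q^2; setting MC = AVC gives 4q^2 - 16q = 0, so q = 4. min AVC = 21.
The firm shuts down for any P below £21.

£21 per unit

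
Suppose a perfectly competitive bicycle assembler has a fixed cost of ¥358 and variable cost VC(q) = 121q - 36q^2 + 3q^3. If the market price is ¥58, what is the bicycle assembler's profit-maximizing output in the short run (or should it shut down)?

Variable cost is VC = 121q - 36q^2 + 3q^3, so AVC = VC/q = 121 - 36q + 3q^2 and MC = dTC/dq = 121 - 72q + 9q^2.
AVC is minimized where dAVC/dq = -36 + 6q = 0, at q = 6; min AVC = 121 - 36·6 + 3·6^2 = ¥13.
P = ¥58 exceeds min AVC = ¥13, so the firm stays open.
Set P = MC: 58 = 121 - 72q + 9q^2 → 63 - 72q + 9q^2 = 0. The roots are q = 1 and q = 7; the profit-maximizing output is on the rising part of MC, so q* = 7.
Check: AVC at q = 7 is ¥16 ≤ P, so revenue covers variable cost.
Profit = P·q − TC = 58·7 − 470 = -¥64, a loss, but smaller than the ¥358 fixed cost the firm would lose by shutting down.

Produce at q = 7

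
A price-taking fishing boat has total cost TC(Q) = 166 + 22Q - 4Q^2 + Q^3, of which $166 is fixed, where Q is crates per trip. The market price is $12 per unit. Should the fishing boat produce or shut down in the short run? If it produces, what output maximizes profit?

Shut down

Variable cost is VC = 22Q - 4Q^2 + Q^3, so AVC = VC/Q = 22 - 4Q + Q^2 and MC = dTC/dQ = 22 - 8Q + 3Q^2.
The AVC parabola has its vertex at Q = 4/2 = 2, where AVC = 22 - 4·2 + 2^2 = $18.
P = $12 lies below min AVC = $18; no output level covers variable cost.
The firm minimizes its loss by shutting down and losing only its fixed cost of $166.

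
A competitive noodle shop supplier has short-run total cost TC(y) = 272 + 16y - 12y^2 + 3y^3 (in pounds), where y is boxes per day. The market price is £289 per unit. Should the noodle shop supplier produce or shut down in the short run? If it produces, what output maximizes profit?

Produce at y = 7

From TC, MC = TC'(y) = 16 - 24y + 9y^2 and AVC = VC/y = 16 - 12y + 3y^2.
AVC is minimized where dAVC/dy = -12 + 6y = 0, at y = 2; min AVC = 16 - 12·2 + 3·2^2 = £4.
Since P = £289 ≥ min AVC = £4, price covers variable cost and the firm should produce.
Set P = MC: 289 = 16 - 24y + 9y^2 → -273 - 24y + 9y^2 = 0. The roots are y = -13/3 and y = 7; the profit-maximizing output is on the rising part of MC, so y* = 7.
Check: AVC at y = 7 is £79 ≤ P, so revenue covers variable cost.
Profit = P·y − TC = 289·7 − 825 = £1198.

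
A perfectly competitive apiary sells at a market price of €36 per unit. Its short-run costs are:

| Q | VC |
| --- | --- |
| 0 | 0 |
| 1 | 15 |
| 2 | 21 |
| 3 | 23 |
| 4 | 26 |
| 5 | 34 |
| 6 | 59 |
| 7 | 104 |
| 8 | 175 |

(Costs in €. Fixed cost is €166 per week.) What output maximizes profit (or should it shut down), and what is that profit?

Q = 6; profit = -€9

Profit at each row (π = 36Q − TC): Q=0: -166; Q=1: -145; Q=2: -115; Q=3: -81; Q=4: -48; Q=5: -20; Q=6: -9; Q=7: -18; Q=8: -53.
Profit is maximized at Q = 6. AVC there is 59/6 = €9.83 ≤ P, so producing beats shutting down (which would give -€166).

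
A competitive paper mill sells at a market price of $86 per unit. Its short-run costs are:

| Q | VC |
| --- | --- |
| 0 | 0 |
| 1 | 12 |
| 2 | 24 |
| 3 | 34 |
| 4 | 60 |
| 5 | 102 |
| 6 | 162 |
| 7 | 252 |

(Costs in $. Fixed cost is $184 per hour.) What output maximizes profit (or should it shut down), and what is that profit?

Tabulate TR − TC: Q=0: -184; Q=1: -110; Q=2: -36; Q=3: 40; Q=4: 100; Q=5: 144; Q=6: 170; Q=7: 166.
Profit is maximized at Q = 6. AVC there is 162/6 = $27 ≤ P, so producing beats shutting down (which would give -$184).

Q = 6; profit = $170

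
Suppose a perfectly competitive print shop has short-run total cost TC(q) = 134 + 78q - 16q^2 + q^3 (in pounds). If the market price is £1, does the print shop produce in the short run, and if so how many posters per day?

From TC, MC = TC'(q) = 78 - 32q + 3q^2 and AVC = VC/q = 78 - 16q + q^2.
The AVC parabola has its vertex at q = 16/2 = 8, where AVC = 78 - 16·8 + 8^2 = £14.
Since P = £1 < min AVC = £14, price fails to cover variable cost at any output.
The firm minimizes its loss by shutting down and losing only its fixed cost of £134.

Shut down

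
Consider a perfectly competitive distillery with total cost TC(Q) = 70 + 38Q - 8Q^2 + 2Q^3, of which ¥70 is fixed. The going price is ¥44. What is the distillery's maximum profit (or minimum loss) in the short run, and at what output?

AVC = 38 - 8Q + 2Q^2 has its minimum ¥30 at Q = 2; price ¥44 clears that bar, so the firm operates.
With MC = 38 - 16Q + 6Q^2, P = MC on the upward-sloping part at Q* = 3.
TR = 44·3 = 132. TC = 70 + 96 = 166. Profit = 132 − 166 = -¥34.
That loss of ¥34 beats the ¥70 the firm would lose by shutting down; producing recovers ¥36 of fixed cost.

Profit = -¥34 at Q = 3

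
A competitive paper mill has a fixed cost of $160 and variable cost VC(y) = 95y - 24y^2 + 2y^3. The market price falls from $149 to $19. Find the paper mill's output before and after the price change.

Output falls from 9 to 0 (the firm shuts down)

AVC = 95 - 24y + 2y^2, minimized at y = 6 where min AVC = $23. MC = 95 - 48y + 6y^2.
With P = $149 above the shutdown price, P = MC gives y = 9.
At P = $19 < min AVC = $23, price no longer covers variable cost at any output, so the firm shuts down: y = 0.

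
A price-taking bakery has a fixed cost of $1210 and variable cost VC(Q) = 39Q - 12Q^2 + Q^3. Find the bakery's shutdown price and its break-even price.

Shutdown price = min AVC. AVC = 39 - 12Q + Q^2, with vertex at Q = 6 and minimum $3.
ATC = 1210/Q + 39 - 12Q + Q^2. Setting dATC/dQ = −1210/Q^2 − 12 + 2Q = 0 gives Q = 11 (since 2·11^3 − 12·11^2 = 1210).
min ATC = 1210/11 + 39 − 12·11 + 11^2 = $138. That is the break-even price.
For $3 ≤ P < $138 the firm produces at a loss; below $3 it shuts down.

Shutdown price = $3; break-even price = $138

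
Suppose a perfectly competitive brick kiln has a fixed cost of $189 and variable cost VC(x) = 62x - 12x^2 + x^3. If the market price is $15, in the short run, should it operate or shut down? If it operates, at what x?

Shut down

From TC, MC = TC'(x) = 62 - 24x + 3x^2 and AVC = VC/x = 62 - 12x + x^2.
AVC hits its minimum where MC = AVC, at x = 6, giving min AVC = 62 - 12·6 + 6^2 = $26.
Since P = $15 < min AVC = $26, price fails to cover variable cost at any output.
Best response: produce nothing and absorb the $189 fixed cost.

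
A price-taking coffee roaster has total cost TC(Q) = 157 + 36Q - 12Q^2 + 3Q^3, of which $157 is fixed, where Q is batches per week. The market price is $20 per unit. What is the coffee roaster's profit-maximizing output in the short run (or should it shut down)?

Shut down

From TC, MC = TC'(Q) = 36 - 24Q + 9Q^2 and AVC = VC/Q = 36 - 12Q + 3Q^2.
AVC hits its minimum where MC = AVC, at Q = 2, giving min AVC = 36 - 12·2 + 3·2^2 = $24.
Since P = $20 < min AVC = $24, price fails to cover variable cost at any output.
The firm minimizes its loss by shutting down and losing only its fixed cost of $157.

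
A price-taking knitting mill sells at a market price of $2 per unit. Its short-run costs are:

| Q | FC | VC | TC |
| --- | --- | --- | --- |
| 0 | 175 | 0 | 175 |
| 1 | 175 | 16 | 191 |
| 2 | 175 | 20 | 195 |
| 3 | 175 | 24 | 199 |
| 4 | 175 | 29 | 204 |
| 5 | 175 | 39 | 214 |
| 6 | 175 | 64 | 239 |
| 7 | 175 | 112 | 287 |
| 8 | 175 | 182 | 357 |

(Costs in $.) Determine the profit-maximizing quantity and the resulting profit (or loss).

Compute π = P·Q − TC at each output: Q=0: -175; Q=1: -189; Q=2: -191; Q=3: -193; Q=4: -196; Q=5: -204; Q=6: -227; Q=7: -273; Q=8: -341.
Profit is highest at Q = 0. Equivalently, the lowest AVC in the table is 29/4 ≈ $7.25 at Q = 4, and P = $2 falls below it — price never covers variable cost, so the firm shuts down and loses only its fixed cost.

Q = 0 (shut down); profit = -$175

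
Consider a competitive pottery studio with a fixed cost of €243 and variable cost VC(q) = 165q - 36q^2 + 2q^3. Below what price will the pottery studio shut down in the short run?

Short-run supply begins at min AVC. From VC = 165q - 36q^2 + 2q^3, AVC = 165 - 36q + 2q^2.
At the minimum of AVC, MC = AVC. MC = 165 - 72q + 6q^2; setting MC = AVC gives 4q^2 - 36q = 0, so q = 9. min AVC = 3.
The firm shuts down for any P below €3.

€3 per unit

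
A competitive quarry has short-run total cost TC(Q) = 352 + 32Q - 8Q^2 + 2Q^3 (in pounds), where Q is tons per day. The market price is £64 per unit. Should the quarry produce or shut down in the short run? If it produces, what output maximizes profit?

Produce at Q = 4

From TC, MC = TC'(Q) = 32 - 16Q + 6Q^2 and AVC = VC/Q = 32 - 8Q + 2Q^2.
The AVC parabola has its vertex at Q = 8/4 = 2, where AVC = 32 - 8·2 + 2·2^2 = £24.
Because £64 ≥ £24, revenue can cover variable cost; the firm operates.
Solving P = MC: -32 - 16Q + 6Q^2 = 0 ⇒ Q = -4/3 or 4. On the upward-sloping branch, Q* = 4.
Check: AVC at Q = 4 is £32 ≤ P, so revenue covers variable cost.
Profit = P·Q − TC = 64·4 − 480 = -£224, a loss, but smaller than the £352 fixed cost the firm would lose by shutting down.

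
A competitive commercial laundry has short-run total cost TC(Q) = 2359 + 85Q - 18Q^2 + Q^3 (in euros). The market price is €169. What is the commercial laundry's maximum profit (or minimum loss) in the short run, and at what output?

AVC = 85 - 18Q + Q^2; min AVC = €4 at Q = 9. Since P = €169 ≥ min AVC, the firm produces.
With MC = 85 - 36Q + 3Q^2, P = MC on the upward-sloping part at Q* = 14.
TR = 169·14 = 2366. TC = 2359 + 406 = 2765. Profit = 2366 − 2765 = -€399.
By producing, the firm covers all variable cost plus €1960 of fixed cost; shutting down would lose the full €2359.

Profit = -€399 at Q = 14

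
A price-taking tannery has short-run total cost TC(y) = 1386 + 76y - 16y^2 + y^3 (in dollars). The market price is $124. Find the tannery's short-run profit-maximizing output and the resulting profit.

Profit = -$234 at y = 12

AVC = 76 - 16y + y^2 has its minimum $12 at y = 8; price $124 clears that bar, so the firm operates.
With MC = 76 - 32y + 3y^2, P = MC on the upward-sloping part at y* = 12.
TR = 124·12 = 1488. TC = 1386 + 336 = 1722. Profit = 1488 − 1722 = -$234.
By producing, the firm covers all variable cost plus $1152 of fixed cost; shutting down would lose the full $1386.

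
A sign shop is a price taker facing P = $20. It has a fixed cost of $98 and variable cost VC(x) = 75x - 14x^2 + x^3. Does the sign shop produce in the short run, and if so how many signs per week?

From TC, MC = TC'(x) = 75 - 28x + 3x^2 and AVC = VC/x = 75 - 14x + x^2.
AVC hits its minimum where MC = AVC, at x = 7, giving min AVC = 75 - 14·7 + 7^2 = $26.
Since P = $20 < min AVC = $26, price fails to cover variable cost at any output.
The firm minimizes its loss by shutting down and losing only its fixed cost of $98.

Shut down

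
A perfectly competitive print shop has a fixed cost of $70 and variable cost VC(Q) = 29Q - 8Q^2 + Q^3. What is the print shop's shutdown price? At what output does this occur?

The firm shuts down when price falls below the minimum of average variable cost. AVC = VC/Q = 29 - 8Q + Q^2.
dAVC/dQ = -8 + 2Q = 0 gives Q = 4. min AVC = 29 - 8·4 + 4^2 = 13.
For P < $13 the firm produces nothing.

$13 per unit, at Q = 4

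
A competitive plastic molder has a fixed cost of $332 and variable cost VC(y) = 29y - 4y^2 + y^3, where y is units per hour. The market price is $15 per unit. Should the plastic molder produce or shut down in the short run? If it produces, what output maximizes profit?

Shut down

From TC, MC = TC'(y) = 29 - 8y + 3y^2 and AVC = VC/y = 29 - 4y + y^2.
AVC is minimized where dAVC/dy = -4 + 2y = 0, at y = 2; min AVC = 29 - 4·2 + 2^2 = $25.
With P < min AVC ($15 < $25), every unit sold adds to the loss.
Best response: produce nothing and absorb the $332 fixed cost.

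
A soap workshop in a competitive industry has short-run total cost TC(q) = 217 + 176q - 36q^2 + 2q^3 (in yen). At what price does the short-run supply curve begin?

The firm shuts down when price falls below the minimum of average variable cost. AVC = VC/q = 176 - 36q + 2q^2.
At the minimum of AVC, MC = AVC. MC = 176 - 72q + 6q^2; setting MC = AVC gives 4q^2 - 36q = 0, so q = 9. min AVC = 14.
For P < ¥14 the firm produces nothing.

¥14 per unit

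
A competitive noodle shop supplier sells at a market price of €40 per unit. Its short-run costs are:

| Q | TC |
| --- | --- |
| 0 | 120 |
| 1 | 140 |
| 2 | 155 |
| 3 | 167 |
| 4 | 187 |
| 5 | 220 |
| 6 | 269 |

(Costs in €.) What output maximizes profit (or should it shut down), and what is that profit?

Profit at each row (π = 40Q − TC): Q=0: -120; Q=1: -100; Q=2: -75; Q=3: -47; Q=4: -27; Q=5: -20; Q=6: -29.
Profit is maximized at Q = 5. AVC there is 100/5 = €20 ≤ P, so producing beats shutting down (which would give -€120).

Q = 5; profit = -€20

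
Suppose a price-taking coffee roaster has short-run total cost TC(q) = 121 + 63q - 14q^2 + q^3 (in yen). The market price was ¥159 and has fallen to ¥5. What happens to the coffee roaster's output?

AVC = 63 - 14q + q^2, minimized at q = 7 where min AVC = ¥14. MC = 63 - 28q + 3q^2.
At P = ¥159 ≥ min AVC, set P = MC on the rising branch: q = 12.
At P = ¥5 < min AVC = ¥14, price no longer covers variable cost at any output, so the firm shuts down: q = 0.

Output falls from 12 to 0 (the firm shuts down)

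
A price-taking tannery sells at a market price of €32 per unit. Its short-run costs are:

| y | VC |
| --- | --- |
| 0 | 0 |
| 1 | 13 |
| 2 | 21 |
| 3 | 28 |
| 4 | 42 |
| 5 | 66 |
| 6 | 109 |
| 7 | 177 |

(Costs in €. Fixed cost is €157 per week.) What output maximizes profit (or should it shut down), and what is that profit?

Tabulate TR − TC: y=0: -157; y=1: -138; y=2: -114; y=3: -89; y=4: -71; y=5: -63; y=6: -74; y=7: -110.
Profit is maximized at y = 5. AVC there is 66/5 = €13.20 ≤ P, so producing beats shutting down (which would give -€157).

y = 5; profit = -€63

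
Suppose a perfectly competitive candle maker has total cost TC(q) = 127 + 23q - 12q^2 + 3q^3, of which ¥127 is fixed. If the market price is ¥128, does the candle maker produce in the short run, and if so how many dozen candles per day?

Variable cost is VC = 23q - 12q^2 + 3q^3, so AVC = VC/q = 23 - 12q + 3q^2 and MC = dTC/dq = 23 - 24q + 9q^2.
AVC hits its minimum where MC = AVC, at q = 2, giving min AVC = 23 - 12·2 + 3·2^2 = ¥11.
Because ¥128 ≥ ¥11, revenue can cover variable cost; the firm operates.
P = MC gives -105 - 24q + 9q^2 = 0, with roots -7/3 and 5. Take the larger (rising MC): q* = 5.
Check: AVC at q = 5 is ¥38 ≤ P, so revenue covers variable cost.
Profit = P·q − TC = 128·5 − 317 = ¥323.

Produce at q = 5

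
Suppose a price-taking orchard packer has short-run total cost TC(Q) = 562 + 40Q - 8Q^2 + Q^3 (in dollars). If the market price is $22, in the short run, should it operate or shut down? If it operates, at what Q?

Shut down

Variable cost is VC = 40Q - 8Q^2 + Q^3, so AVC = VC/Q = 40 - 8Q + Q^2 and MC = dTC/dQ = 40 - 16Q + 3Q^2.
The AVC parabola has its vertex at Q = 8/2 = 4, where AVC = 40 - 8·4 + 4^2 = $24.
With P < min AVC ($22 < $24), every unit sold adds to the loss.
Shutting down limits the loss to fixed cost, $562.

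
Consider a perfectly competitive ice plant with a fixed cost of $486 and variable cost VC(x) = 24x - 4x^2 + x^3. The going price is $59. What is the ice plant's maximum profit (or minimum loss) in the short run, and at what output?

Profit = -$336 at x = 5

AVC = 24 - 4x + x^2; min AVC = $20 at x = 2. Since P = $59 ≥ min AVC, the firm produces.
With MC = 24 - 8x + 3x^2, P = MC on the upward-sloping part at x* = 5.
TR = 59·5 = 295. TC = 486 + 145 = 631. Profit = 295 − 631 = -$336.
By producing, the firm covers all variable cost plus $150 of fixed cost; shutting down would lose the full $486.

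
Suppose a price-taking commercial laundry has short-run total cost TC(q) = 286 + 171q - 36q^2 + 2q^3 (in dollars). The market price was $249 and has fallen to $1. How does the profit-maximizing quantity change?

MC = 171 - 72q + 6q^2; the shutdown threshold is min AVC = $9 (at q = 9).
With P = $249 above the shutdown price, P = MC gives q = 13.
At P = $1 < min AVC = $9, price no longer covers variable cost at any output, so the firm shuts down: q = 0.

Output falls from 13 to 0 (the firm shuts down)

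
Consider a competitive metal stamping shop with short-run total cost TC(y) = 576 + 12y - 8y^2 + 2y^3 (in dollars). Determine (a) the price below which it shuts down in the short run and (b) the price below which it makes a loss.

Shutdown price = $4; break-even price = $132

Shutdown price = min AVC. AVC = 12 - 8y + 2y^2, with vertex at y = 2 and minimum $4.
ATC = 576/y + 12 - 8y + 2y^2. Setting dATC/dy = −576/y^2 − 8 + 4y = 0 gives y = 6 (since 4·6^3 − 8·6^2 = 576).
min ATC = 576/6 + 12 − 8·6 + 2·6^2 = $132. That is the break-even price.
Between these two prices the firm operates at a loss; above $132 it earns a profit.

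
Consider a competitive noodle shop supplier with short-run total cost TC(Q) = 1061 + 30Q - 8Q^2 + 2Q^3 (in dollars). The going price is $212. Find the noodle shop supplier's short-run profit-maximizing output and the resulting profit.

Profit = -$81 at Q = 7

AVC = 30 - 8Q + 2Q^2; min AVC = $22 at Q = 2. Since P = $212 ≥ min AVC, the firm produces.
MC = 30 - 16Q + 6Q^2. Setting P = MC and taking the root on the rising branch gives Q* = 7.
TR = 212·7 = 1484. TC = 1061 + 504 = 1565. Profit = 1484 − 1565 = -$81.
Shutting down would mean losing the fixed cost of $1061, so operating at a loss of $81 is better by $980.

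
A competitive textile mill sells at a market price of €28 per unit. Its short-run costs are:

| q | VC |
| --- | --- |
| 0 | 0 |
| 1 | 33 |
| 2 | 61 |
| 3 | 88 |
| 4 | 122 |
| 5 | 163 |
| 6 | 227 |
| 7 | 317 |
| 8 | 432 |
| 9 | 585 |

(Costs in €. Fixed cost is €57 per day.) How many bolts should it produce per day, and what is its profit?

q = 0 (shut down); profit = -€57

Compute π = P·q − TC at each output: q=0: -57; q=1: -62; q=2: -62; q=3: -61; q=4: -67; q=5: -80; q=6: -116; q=7: -178; q=8: -265; q=9: -390.
Profit is highest at q = 0. Equivalently, the lowest AVC in the table is 88/3 ≈ €29.33 at q = 3, and P = €28 falls below it — price never covers variable cost, so the firm shuts down and loses only its fixed cost.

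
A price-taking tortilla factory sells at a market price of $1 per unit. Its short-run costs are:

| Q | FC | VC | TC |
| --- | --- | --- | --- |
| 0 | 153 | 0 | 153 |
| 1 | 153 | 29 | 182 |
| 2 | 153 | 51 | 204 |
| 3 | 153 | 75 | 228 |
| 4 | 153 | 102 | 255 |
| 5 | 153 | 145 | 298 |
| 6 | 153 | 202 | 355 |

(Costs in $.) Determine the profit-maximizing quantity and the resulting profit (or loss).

Q = 0 (shut down); profit = -$153

Profit at each row (π = 1Q − TC): Q=0: -153; Q=1: -181; Q=2: -202; Q=3: -225; Q=4: -251; Q=5: -293; Q=6: -349.
Profit is highest at Q = 0. Equivalently, the lowest AVC in the table is 75/3 ≈ $25 at Q = 3, and P = $1 falls below it — price never covers variable cost, so the firm shuts down and loses only its fixed cost.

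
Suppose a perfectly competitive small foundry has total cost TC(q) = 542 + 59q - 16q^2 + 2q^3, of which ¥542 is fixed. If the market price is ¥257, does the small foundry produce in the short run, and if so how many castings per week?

Produce at q = 9

Variable cost is VC = 59q - 16q^2 + 2q^3, so AVC = VC/q = 59 - 16q + 2q^2 and MC = dTC/dq = 59 - 32q + 6q^2.
AVC hits its minimum where MC = AVC, at q = 4, giving min AVC = 59 - 16·4 + 2·4^2 = ¥27.
Since P = ¥257 ≥ min AVC = ¥27, price covers variable cost and the firm should produce.
P = MC gives -198 - 32q + 6q^2 = 0, with roots -11/3 and 9. Take the larger (rising MC): q* = 9.
Check: AVC at q = 9 is ¥77 ≤ P, so revenue covers variable cost.
Profit = P·q − TC = 257·9 − 1235 = ¥1078.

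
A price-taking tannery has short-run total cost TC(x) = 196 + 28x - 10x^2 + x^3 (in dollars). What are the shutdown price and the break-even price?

Shutdown price = min AVC. AVC = 28 - 10x + x^2, with vertex at x = 5 and minimum $3.
ATC = 196/x + 28 - 10x + x^2. Setting dATC/dx = −196/x^2 − 10 + 2x = 0 gives x = 7 (since 2·7^3 − 10·7^2 = 196).
min ATC = 196/7 + 28 − 10·7 + 7^2 = $35. That is the break-even price.
For $3 ≤ P < $35 the firm produces at a loss; below $3 it shuts down.

Shutdown price = $3; break-even price = $35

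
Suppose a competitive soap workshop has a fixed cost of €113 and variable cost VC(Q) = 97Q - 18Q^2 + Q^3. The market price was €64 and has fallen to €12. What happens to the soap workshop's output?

Output falls from 11 to 0 (the firm shuts down)

MC = 97 - 36Q + 3Q^2; the shutdown threshold is min AVC = €16 (at Q = 9).
At P = €64 ≥ min AVC, set P = MC on the rising branch: Q = 11.
At P = €12 < min AVC = €16, price no longer covers variable cost at any output, so the firm shuts down: Q = 0.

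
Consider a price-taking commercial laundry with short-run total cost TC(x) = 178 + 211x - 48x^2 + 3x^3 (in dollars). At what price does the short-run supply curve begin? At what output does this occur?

Short-run supply begins at min AVC. From VC = 211x - 48x^2 + 3x^3, AVC = 211 - 48x + 3x^2.
dAVC/dx = -48 + 6x = 0 gives x = 8. min AVC = 211 - 48·8 + 3·8^2 = 19.
So the shutdown price is $19.

$19 per unit, at x = 8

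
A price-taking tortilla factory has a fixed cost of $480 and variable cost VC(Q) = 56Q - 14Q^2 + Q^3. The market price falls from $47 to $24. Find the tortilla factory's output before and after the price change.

MC = 56 - 28Q + 3Q^2; the shutdown threshold is min AVC = $7 (at Q = 7).
At P = $47 ≥ min AVC, set P = MC on the rising branch: Q = 9.
At P = $24 ≥ min AVC, set P = MC: Q = 8. The firm stays open but cuts output.

Output falls from 9 to 8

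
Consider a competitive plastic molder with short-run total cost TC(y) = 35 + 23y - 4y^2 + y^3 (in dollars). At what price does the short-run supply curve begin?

Short-run supply begins at min AVC. From VC = 23y - 4y^2 + y^3, AVC = 23 - 4y + y^2.
At the minimum of AVC, MC = AVC. MC = 23 - 8y + 3y^2; setting MC = AVC gives 2y^2 - 4y = 0, so y = 2. min AVC = 19.
For P < $19 the firm produces nothing.

$19 per unit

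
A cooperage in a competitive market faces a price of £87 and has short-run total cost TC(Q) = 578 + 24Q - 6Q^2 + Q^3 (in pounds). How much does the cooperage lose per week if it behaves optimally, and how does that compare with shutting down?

AVC = 24 - 6Q + Q^2; min AVC = £15 at Q = 3. Since P = £87 ≥ min AVC, the firm produces.
MC = 24 - 12Q + 3Q^2. Setting P = MC and taking the root on the rising branch gives Q* = 7.
TR = 87·7 = 609. TC = 578 + 217 = 795. Profit = 609 − 795 = -£186.
Shutting down would mean losing the fixed cost of £578, so operating at a loss of £186 is better by £392.

Profit = -£186 at Q = 7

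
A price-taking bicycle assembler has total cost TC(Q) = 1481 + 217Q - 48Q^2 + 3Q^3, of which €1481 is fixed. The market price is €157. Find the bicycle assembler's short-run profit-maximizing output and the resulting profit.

Profit = -€281 at Q = 10

AVC = 217 - 48Q + 3Q^2; min AVC = €25 at Q = 8. Since P = €157 ≥ min AVC, the firm produces.
With MC = 217 - 96Q + 9Q^2, P = MC on the upward-sloping part at Q* = 10.
TR = 157·10 = 1570. TC = 1481 + 370 = 1851. Profit = 1570 − 1851 = -€281.
Shutting down would mean losing the fixed cost of €1481, so operating at a loss of €281 is better by €1200.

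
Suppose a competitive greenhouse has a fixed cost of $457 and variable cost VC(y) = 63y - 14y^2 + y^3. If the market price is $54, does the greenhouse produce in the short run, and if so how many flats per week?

From TC, MC = TC'(y) = 63 - 28y + 3y^2 and AVC = VC/y = 63 - 14y + y^2.
AVC hits its minimum where MC = AVC, at y = 7, giving min AVC = 63 - 14·7 + 7^2 = $14.
Because $54 ≥ $14, revenue can cover variable cost; the firm operates.
P = MC gives 9 - 28y + 3y^2 = 0, with roots 1/3 and 9. Take the larger (rising MC): y* = 9.
Check: AVC at y = 9 is $18 ≤ P, so revenue covers variable cost.
Profit = P·y − TC = 54·9 − 619 = -$133, a loss, but smaller than the $457 fixed cost the firm would lose by shutting down.

Produce at y = 9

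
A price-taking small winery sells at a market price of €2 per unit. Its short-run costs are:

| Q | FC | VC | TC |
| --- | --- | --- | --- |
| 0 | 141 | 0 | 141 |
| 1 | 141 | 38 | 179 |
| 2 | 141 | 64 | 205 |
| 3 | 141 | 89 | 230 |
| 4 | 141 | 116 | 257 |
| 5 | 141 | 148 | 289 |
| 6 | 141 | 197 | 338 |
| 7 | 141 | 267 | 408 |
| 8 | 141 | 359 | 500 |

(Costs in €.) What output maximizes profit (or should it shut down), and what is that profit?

Q = 0 (shut down); profit = -€141

Tabulate TR − TC: Q=0: -141; Q=1: -177; Q=2: -201; Q=3: -224; Q=4: -249; Q=5: -279; Q=6: -326; Q=7: -394; Q=8: -484.
Profit is highest at Q = 0. Equivalently, the lowest AVC in the table is 116/4 ≈ €29 at Q = 4, and P = €2 falls below it — price never covers variable cost, so the firm shuts down and loses only its fixed cost.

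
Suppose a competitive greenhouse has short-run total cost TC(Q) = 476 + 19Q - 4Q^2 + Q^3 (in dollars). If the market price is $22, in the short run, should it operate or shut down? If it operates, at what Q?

Strip out fixed cost: VC = 19Q - 4Q^2 + Q^3. Then AVC = 19 - 4Q + Q^2 and MC = 19 - 8Q + 3Q^2.
The AVC parabola has its vertex at Q = 4/2 = 2, where AVC = 19 - 4·2 + 2^2 = $15.
Because $22 ≥ $15, revenue can cover variable cost; the firm operates.
Set P = MC: 22 = 19 - 8Q + 3Q^2 → -3 - 8Q + 3Q^2 = 0. The roots are Q = -1/3 and Q = 3; the profit-maximizing output is on the rising part of MC, so Q* = 3.
Check: AVC at Q = 3 is $16 ≤ P, so revenue covers variable cost.
Profit = P·Q − TC = 22·3 − 524 = -$458, a loss, but smaller than the $476 fixed cost the firm would lose by shutting down.

Produce at Q = 3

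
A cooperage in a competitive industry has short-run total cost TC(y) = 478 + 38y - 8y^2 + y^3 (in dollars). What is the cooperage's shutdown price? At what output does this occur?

The shutdown price is the minimum of AVC. VC = 38y - 8y^2 + y^3, so AVC = 38 - 8y + y^2.
dAVC/dy = -8 + 2y = 0 gives y = 4. min AVC = 38 - 8·4 + 4^2 = 22.
For P < $22 the firm produces nothing.

$22 per unit, at y = 4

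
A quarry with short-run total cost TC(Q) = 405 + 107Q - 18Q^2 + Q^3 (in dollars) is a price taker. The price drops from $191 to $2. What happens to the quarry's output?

Output falls from 14 to 0 (the firm shuts down)

AVC = 107 - 18Q + Q^2, minimized at Q = 9 where min AVC = $26. MC = 107 - 36Q + 3Q^2.
At P = $191 ≥ min AVC, set P = MC on the rising branch: Q = 14.
At P = $2 < min AVC = $26, price no longer covers variable cost at any output, so the firm shuts down: Q = 0.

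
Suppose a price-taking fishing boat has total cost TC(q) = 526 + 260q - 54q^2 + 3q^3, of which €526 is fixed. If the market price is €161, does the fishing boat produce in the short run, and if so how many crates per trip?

From TC, MC = TC'(q) = 260 - 108q + 9q^2 and AVC = VC/q = 260 - 54q + 3q^2.
AVC is minimized where dAVC/dq = -54 + 6q = 0, at q = 9; min AVC = 260 - 54·9 + 3·9^2 = €17.
Since P = €161 ≥ min AVC = €17, price covers variable cost and the firm should produce.
P = MC gives 99 - 108q + 9q^2 = 0, with roots 1 and 11. Take the larger (rising MC): q* = 11.
Check: AVC at q = 11 is €29 ≤ P, so revenue covers variable cost.
Profit = P·q − TC = 161·11 − 845 = €926.

Produce at q = 11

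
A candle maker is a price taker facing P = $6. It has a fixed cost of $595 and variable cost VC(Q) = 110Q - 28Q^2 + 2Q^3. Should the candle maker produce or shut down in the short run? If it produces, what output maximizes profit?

Strip out fixed cost: VC = 110Q - 28Q^2 + 2Q^3. Then AVC = 110 - 28Q + 2Q^2 and MC = 110 - 56Q + 6Q^2.
AVC is minimized where dAVC/dQ = -28 + 4Q = 0, at Q = 7; min AVC = 110 - 28·7 + 2·7^2 = $12.
Since P = $6 < min AVC = $12, price fails to cover variable cost at any output.
Best response: produce nothing and absorb the $595 fixed cost.

Shut down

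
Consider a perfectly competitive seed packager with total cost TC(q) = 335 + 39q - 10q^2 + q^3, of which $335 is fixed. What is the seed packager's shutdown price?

$14 per unit

The shutdown price is the minimum of AVC. VC = 39q - 10q^2 + q^3, so AVC = 39 - 10q + q^2.
At the minimum of AVC, MC = AVC. MC = 39 - 20q + 3q^2; setting MC = AVC gives 2q^2 - 10q = 0, so q = 5. min AVC = 14.
So the shutdown price is $14.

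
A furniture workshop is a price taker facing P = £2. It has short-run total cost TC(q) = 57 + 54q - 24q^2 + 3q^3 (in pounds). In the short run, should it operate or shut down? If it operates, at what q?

Shut down

Strip out fixed cost: VC = 54q - 24q^2 + 3q^3. Then AVC = 54 - 24q + 3q^2 and MC = 54 - 48q + 9q^2.
The AVC parabola has its vertex at q = 24/6 = 4, where AVC = 54 - 24·4 + 3·4^2 = £6.
With P < min AVC (£2 < £6), every unit sold adds to the loss.
The firm minimizes its loss by shutting down and losing only its fixed cost of £57.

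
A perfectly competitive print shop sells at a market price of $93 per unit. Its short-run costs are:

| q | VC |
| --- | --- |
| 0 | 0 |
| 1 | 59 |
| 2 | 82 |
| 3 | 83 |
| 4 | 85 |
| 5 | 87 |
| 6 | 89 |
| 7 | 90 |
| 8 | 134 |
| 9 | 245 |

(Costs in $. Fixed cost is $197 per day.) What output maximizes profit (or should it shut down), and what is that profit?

q = 8; profit = $413

Profit at each row (π = 93q − TC): q=0: -197; q=1: -163; q=2: -93; q=3: -1; q=4: 90; q=5: 181; q=6: 272; q=7: 364; q=8: 413; q=9: 395.
Profit is maximized at q = 8. AVC there is 134/8 = $16.75 ≤ P, so producing beats shutting down (which would give -$197).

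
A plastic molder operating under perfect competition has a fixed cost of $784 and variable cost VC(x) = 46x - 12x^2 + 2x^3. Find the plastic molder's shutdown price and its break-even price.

AVC = 46 - 12x + 2x^2; minimized at x = 3, giving min AVC = $28. That is the shutdown price.
ATC = 784/x + 46 - 12x + 2x^2. Setting dATC/dx = −784/x^2 − 12 + 4x = 0 gives x = 7 (since 4·7^3 − 12·7^2 = 784).
min ATC = 784/7 + 46 − 12·7 + 2·7^2 = $172. That is the break-even price.
Between these two prices the firm operates at a loss; above $172 it earns a profit.

Shutdown price = $28; break-even price = $172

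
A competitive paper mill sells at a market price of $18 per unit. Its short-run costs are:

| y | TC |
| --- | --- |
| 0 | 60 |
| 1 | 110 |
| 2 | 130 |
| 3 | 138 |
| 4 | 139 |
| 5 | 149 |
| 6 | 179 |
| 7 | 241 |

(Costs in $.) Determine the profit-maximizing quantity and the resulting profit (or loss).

y = 5; profit = -$59

Compute π = P·y − TC at each output: y=0: -60; y=1: -92; y=2: -94; y=3: -84; y=4: -67; y=5: -59; y=6: -71; y=7: -115.
Profit is maximized at y = 5. AVC there is 89/5 = $17.80 ≤ P, so producing beats shutting down (which would give -$60).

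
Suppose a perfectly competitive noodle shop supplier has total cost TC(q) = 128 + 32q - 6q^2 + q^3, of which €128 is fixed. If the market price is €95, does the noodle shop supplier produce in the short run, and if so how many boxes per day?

Produce at q = 7

Variable cost is VC = 32q - 6q^2 + q^3, so AVC = VC/q = 32 - 6q + q^2 and MC = dTC/dq = 32 - 12q + 3q^2.
AVC hits its minimum where MC = AVC, at q = 3, giving min AVC = 32 - 6·3 + 3^2 = €23.
Since P = €95 ≥ min AVC = €23, price covers variable cost and the firm should produce.
Set P = MC: 95 = 32 - 12q + 3q^2 → -63 - 12q + 3q^2 = 0. The roots are q = -3 and q = 7; the profit-maximizing output is on the rising part of MC, so q* = 7.
Check: AVC at q = 7 is €39 ≤ P, so revenue covers variable cost.
Profit = P·q − TC = 95·7 − 401 = €264.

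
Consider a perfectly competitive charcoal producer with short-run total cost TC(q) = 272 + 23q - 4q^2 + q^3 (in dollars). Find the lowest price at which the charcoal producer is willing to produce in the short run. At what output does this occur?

$19 per unit, at q = 2

The firm shuts down when price falls below the minimum of average variable cost. AVC = VC/q = 23 - 4q + q^2.
dAVC/dq = -4 + 2q = 0 gives q = 2. min AVC = 23 - 4·2 + 2^2 = 19.
The firm shuts down for any P below $19.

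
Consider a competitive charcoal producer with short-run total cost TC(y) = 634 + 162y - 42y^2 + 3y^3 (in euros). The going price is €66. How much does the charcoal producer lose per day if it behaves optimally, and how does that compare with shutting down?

Profit = -€250 at y = 8

AVC = 162 - 42y + 3y^2; min AVC = €15 at y = 7. Since P = €66 ≥ min AVC, the firm produces.
With MC = 162 - 84y + 9y^2, P = MC on the upward-sloping part at y* = 8.
TR = 66·8 = 528. TC = 634 + 144 = 778. Profit = 528 − 778 = -€250.
That loss of €250 beats the €634 the firm would lose by shutting down; producing recovers €384 of fixed cost.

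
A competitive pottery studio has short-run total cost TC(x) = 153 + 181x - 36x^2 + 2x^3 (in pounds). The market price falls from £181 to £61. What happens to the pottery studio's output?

AVC = 181 - 36x + 2x^2, minimized at x = 9 where min AVC = £19. MC = 181 - 72x + 6x^2.
With P = £181 above the shutdown price, P = MC gives x = 12.
At P = £61 ≥ min AVC, set P = MC: x = 10. The firm stays open but cuts output.

Output falls from 12 to 10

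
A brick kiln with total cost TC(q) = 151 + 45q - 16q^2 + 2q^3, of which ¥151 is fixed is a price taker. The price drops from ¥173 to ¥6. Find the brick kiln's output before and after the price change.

MC = 45 - 32q + 6q^2; the shutdown threshold is min AVC = ¥13 (at q = 4).
With P = ¥173 above the shutdown price, P = MC gives q = 8.
At P = ¥6 < min AVC = ¥13, price no longer covers variable cost at any output, so the firm shuts down: q = 0.

Output falls from 8 to 0 (the firm shuts down)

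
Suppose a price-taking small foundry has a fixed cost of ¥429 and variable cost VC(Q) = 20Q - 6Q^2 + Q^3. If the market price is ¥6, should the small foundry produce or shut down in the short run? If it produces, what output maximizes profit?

Variable cost is VC = 20Q - 6Q^2 + Q^3, so AVC = VC/Q = 20 - 6Q + Q^2 and MC = dTC/dQ = 20 - 12Q + 3Q^2.
The AVC parabola has its vertex at Q = 6/2 = 3, where AVC = 20 - 6·3 + 3^2 = ¥11.
With P < min AVC (¥6 < ¥11), every unit sold adds to the loss.
Shutting down limits the loss to fixed cost, ¥429.

Shut down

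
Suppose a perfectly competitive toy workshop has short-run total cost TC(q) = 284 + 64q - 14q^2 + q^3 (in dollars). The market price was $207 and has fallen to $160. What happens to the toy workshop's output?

AVC = 64 - 14q + q^2, minimized at q = 7 where min AVC = $15. MC = 64 - 28q + 3q^2.
With P = $207 above the shutdown price, P = MC gives q = 13.
At P = $160 ≥ min AVC, set P = MC: q = 12. The firm stays open but cuts output.

Output falls from 13 to 12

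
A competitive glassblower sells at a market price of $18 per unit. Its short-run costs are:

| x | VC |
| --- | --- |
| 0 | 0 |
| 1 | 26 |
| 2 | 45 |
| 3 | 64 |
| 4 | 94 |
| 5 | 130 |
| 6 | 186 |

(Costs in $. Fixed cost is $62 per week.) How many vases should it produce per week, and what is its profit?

Profit at each row (π = 18x − TC): x=0: -62; x=1: -70; x=2: -71; x=3: -72; x=4: -84; x=5: -102; x=6: -140.
Profit is highest at x = 0. Equivalently, the lowest AVC in the table is 64/3 ≈ $21.33 at x = 3, and P = $18 falls below it — price never covers variable cost, so the firm shuts down and loses only its fixed cost.

x = 0 (shut down); profit = -$62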